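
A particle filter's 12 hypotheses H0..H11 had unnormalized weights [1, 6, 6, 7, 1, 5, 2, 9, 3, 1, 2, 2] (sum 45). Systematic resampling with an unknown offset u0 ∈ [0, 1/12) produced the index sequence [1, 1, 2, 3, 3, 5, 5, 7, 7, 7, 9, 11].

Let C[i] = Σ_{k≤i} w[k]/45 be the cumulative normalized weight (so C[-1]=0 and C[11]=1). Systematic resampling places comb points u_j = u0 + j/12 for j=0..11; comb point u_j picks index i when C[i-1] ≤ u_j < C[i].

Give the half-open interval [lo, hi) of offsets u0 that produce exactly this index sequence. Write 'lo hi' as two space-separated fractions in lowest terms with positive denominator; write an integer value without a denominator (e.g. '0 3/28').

1/18 13/180

C = [1/45, 7/45, 13/45, 4/9, 7/15, 26/45, 28/45, 37/45, 8/9, 41/45, 43/45, 1]
j=0 picked index 1: u0 ∈ [1/45, 7/45)
j=1 picked index 1: u0 ∈ [-11/180, 13/180)
j=2 picked index 2: u0 ∈ [-1/90, 11/90)
j=3 picked index 3: u0 ∈ [7/180, 7/36)
j=4 picked index 3: u0 ∈ [-2/45, 1/9)
j=5 picked index 5: u0 ∈ [1/20, 29/180)
j=6 picked index 5: u0 ∈ [-1/30, 7/90)
j=7 picked index 7: u0 ∈ [7/180, 43/180)
j=8 picked index 7: u0 ∈ [-2/45, 7/45)
j=9 picked index 7: u0 ∈ [-23/180, 13/180)
j=10 picked index 9: u0 ∈ [1/18, 7/90)
j=11 picked index 11: u0 ∈ [7/180, 1/12)
intersection: [1/18, 13/180)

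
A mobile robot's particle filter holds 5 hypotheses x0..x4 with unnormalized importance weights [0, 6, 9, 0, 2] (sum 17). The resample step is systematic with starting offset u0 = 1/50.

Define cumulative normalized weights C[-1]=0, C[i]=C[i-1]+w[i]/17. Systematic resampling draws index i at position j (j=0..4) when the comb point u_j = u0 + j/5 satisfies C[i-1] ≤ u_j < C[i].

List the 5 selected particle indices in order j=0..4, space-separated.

C = [0, 6/17, 15/17, 15/17, 1]
j=0: u_0=1/50 ∈ [0, 6/17) → index 1
j=1: u_1=11/50 ∈ [0, 6/17) → index 1
j=2: u_2=21/50 ∈ [6/17, 15/17) → index 2
j=3: u_3=31/50 ∈ [6/17, 15/17) → index 2
j=4: u_4=41/50 ∈ [6/17, 15/17) → index 2

1 1 2 2 2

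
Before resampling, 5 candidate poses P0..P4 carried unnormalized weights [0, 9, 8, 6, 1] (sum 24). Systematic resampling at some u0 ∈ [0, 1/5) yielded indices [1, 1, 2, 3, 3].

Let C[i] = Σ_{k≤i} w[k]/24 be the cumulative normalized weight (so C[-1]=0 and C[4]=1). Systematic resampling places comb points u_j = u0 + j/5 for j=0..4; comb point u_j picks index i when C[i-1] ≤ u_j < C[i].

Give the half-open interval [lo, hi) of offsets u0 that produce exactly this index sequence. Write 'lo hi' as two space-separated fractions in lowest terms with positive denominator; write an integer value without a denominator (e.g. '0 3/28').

13/120 19/120

C = [0, 3/8, 17/24, 23/24, 1]
j=0 picked index 1: u0 ∈ [0, 3/8)
j=1 picked index 1: u0 ∈ [-1/5, 7/40)
j=2 picked index 2: u0 ∈ [-1/40, 37/120)
j=3 picked index 3: u0 ∈ [13/120, 43/120)
j=4 picked index 3: u0 ∈ [-11/120, 19/120)
intersection: [13/120, 19/120)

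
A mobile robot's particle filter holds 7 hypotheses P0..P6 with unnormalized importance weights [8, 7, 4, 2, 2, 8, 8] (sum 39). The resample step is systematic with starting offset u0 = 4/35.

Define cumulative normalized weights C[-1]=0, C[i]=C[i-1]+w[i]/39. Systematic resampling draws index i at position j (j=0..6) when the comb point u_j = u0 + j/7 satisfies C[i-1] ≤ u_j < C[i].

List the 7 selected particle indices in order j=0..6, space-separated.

C = [8/39, 5/13, 19/39, 7/13, 23/39, 31/39, 1]
j=0: u_0=4/35 ∈ [0, 8/39) → index 0
j=1: u_1=9/35 ∈ [8/39, 5/13) → index 1
j=2: u_2=2/5 ∈ [5/13, 19/39) → index 2
j=3: u_3=19/35 ∈ [7/13, 23/39) → index 4
j=4: u_4=24/35 ∈ [23/39, 31/39) → index 5
j=5: u_5=29/35 ∈ [31/39, 1) → index 6
j=6: u_6=34/35 ∈ [31/39, 1) → index 6

0 1 2 4 5 6 6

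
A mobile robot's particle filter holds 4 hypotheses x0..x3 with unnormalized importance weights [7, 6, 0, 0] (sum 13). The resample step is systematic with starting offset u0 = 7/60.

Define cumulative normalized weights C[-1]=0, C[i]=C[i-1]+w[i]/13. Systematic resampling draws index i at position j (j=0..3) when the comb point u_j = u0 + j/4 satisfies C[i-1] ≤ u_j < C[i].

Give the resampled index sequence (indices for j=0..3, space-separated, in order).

C = [7/13, 1, 1, 1]
j=0: u_0=7/60 ∈ [0, 7/13) → index 0
j=1: u_1=11/30 ∈ [0, 7/13) → index 0
j=2: u_2=37/60 ∈ [7/13, 1) → index 1
j=3: u_3=13/15 ∈ [7/13, 1) → index 1

0 0 1 1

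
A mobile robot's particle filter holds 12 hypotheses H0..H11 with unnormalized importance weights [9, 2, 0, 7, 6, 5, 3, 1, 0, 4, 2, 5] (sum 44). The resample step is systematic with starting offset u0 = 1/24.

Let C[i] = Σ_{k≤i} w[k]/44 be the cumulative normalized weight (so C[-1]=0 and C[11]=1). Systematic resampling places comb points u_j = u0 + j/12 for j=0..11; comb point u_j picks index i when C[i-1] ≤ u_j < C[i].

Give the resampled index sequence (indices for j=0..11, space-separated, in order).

0 0 1 3 3 4 4 5 6 9 10 11

C = [9/44, 1/4, 1/4, 9/22, 6/11, 29/44, 8/11, 3/4, 3/4, 37/44, 39/44, 1]
j=0: u_0=1/24 ∈ [0, 9/44) → index 0
j=1: u_1=1/8 ∈ [0, 9/44) → index 0
j=2: u_2=5/24 ∈ [9/44, 1/4) → index 1
j=3: u_3=7/24 ∈ [1/4, 9/22) → index 3
j=4: u_4=3/8 ∈ [1/4, 9/22) → index 3
j=5: u_5=11/24 ∈ [9/22, 6/11) → index 4
j=6: u_6=13/24 ∈ [9/22, 6/11) → index 4
j=7: u_7=5/8 ∈ [6/11, 29/44) → index 5
j=8: u_8=17/24 ∈ [29/44, 8/11) → index 6
j=9: u_9=19/24 ∈ [3/4, 37/44) → index 9
j=10: u_10=7/8 ∈ [37/44, 39/44) → index 10
j=11: u_11=23/24 ∈ [39/44, 1) → index 11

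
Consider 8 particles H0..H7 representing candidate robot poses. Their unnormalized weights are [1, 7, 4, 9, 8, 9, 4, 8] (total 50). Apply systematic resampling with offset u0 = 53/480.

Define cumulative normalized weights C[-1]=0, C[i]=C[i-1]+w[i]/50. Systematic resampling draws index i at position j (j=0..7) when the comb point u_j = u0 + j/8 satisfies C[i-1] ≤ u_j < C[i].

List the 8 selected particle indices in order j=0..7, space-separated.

1 2 3 4 5 5 7 7

C = [1/50, 4/25, 6/25, 21/50, 29/50, 19/25, 21/25, 1]
j=0: u_0=53/480 ∈ [1/50, 4/25) → index 1
j=1: u_1=113/480 ∈ [4/25, 6/25) → index 2
j=2: u_2=173/480 ∈ [6/25, 21/50) → index 3
j=3: u_3=233/480 ∈ [21/50, 29/50) → index 4
j=4: u_4=293/480 ∈ [29/50, 19/25) → index 5
j=5: u_5=353/480 ∈ [29/50, 19/25) → index 5
j=6: u_6=413/480 ∈ [21/25, 1) → index 7
j=7: u_7=473/480 ∈ [21/25, 1) → index 7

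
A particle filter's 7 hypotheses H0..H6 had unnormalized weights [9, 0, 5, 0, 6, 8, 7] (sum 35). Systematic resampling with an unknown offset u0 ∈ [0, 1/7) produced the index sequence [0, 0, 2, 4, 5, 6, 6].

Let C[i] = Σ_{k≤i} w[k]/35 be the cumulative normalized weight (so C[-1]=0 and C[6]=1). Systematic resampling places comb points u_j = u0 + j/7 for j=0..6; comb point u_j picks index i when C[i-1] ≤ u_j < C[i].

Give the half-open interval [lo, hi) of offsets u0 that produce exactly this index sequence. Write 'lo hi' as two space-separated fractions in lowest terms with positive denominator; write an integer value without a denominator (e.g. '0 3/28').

3/35 4/35

C = [9/35, 9/35, 2/5, 2/5, 4/7, 4/5, 1]
j=0 picked index 0: u0 ∈ [0, 9/35)
j=1 picked index 0: u0 ∈ [-1/7, 4/35)
j=2 picked index 2: u0 ∈ [-1/35, 4/35)
j=3 picked index 4: u0 ∈ [-1/35, 1/7)
j=4 picked index 5: u0 ∈ [0, 8/35)
j=5 picked index 6: u0 ∈ [3/35, 2/7)
j=6 picked index 6: u0 ∈ [-2/35, 1/7)
intersection: [3/35, 4/35)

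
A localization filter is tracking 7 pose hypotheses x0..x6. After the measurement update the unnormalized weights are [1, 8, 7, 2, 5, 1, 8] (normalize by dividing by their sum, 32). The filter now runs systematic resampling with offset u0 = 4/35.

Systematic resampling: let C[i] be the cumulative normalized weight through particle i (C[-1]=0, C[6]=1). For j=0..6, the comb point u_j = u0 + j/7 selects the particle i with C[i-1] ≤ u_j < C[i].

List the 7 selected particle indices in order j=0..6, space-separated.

1 1 2 3 4 6 6

C = [1/32, 9/32, 1/2, 9/16, 23/32, 3/4, 1]
j=0: u_0=4/35 ∈ [1/32, 9/32) → index 1
j=1: u_1=9/35 ∈ [1/32, 9/32) → index 1
j=2: u_2=2/5 ∈ [9/32, 1/2) → index 2
j=3: u_3=19/35 ∈ [1/2, 9/16) → index 3
j=4: u_4=24/35 ∈ [9/16, 23/32) → index 4
j=5: u_5=29/35 ∈ [3/4, 1) → index 6
j=6: u_6=34/35 ∈ [3/4, 1) → index 6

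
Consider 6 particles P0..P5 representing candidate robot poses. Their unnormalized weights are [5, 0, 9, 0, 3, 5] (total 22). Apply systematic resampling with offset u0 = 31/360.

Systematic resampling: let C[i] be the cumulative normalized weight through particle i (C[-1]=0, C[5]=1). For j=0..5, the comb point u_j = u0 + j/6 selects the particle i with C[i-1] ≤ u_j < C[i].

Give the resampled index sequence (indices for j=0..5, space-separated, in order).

0 2 2 2 4 5

C = [5/22, 5/22, 7/11, 7/11, 17/22, 1]
j=0: u_0=31/360 ∈ [0, 5/22) → index 0
j=1: u_1=91/360 ∈ [5/22, 7/11) → index 2
j=2: u_2=151/360 ∈ [5/22, 7/11) → index 2
j=3: u_3=211/360 ∈ [5/22, 7/11) → index 2
j=4: u_4=271/360 ∈ [7/11, 17/22) → index 4
j=5: u_5=331/360 ∈ [17/22, 1) → index 5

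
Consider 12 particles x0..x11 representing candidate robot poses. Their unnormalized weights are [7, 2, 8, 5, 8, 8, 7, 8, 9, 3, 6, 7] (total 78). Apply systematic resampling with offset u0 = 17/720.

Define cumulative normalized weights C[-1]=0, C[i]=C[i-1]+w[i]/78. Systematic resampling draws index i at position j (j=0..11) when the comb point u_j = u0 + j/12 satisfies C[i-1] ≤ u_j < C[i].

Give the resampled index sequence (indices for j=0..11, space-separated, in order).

0 1 2 3 4 5 6 7 8 8 10 11

C = [7/78, 3/26, 17/78, 11/39, 5/13, 19/39, 15/26, 53/78, 31/39, 5/6, 71/78, 1]
j=0: u_0=17/720 ∈ [0, 7/78) → index 0
j=1: u_1=77/720 ∈ [7/78, 3/26) → index 1
j=2: u_2=137/720 ∈ [3/26, 17/78) → index 2
j=3: u_3=197/720 ∈ [17/78, 11/39) → index 3
j=4: u_4=257/720 ∈ [11/39, 5/13) → index 4
j=5: u_5=317/720 ∈ [5/13, 19/39) → index 5
j=6: u_6=377/720 ∈ [19/39, 15/26) → index 6
j=7: u_7=437/720 ∈ [15/26, 53/78) → index 7
j=8: u_8=497/720 ∈ [53/78, 31/39) → index 8
j=9: u_9=557/720 ∈ [53/78, 31/39) → index 8
j=10: u_10=617/720 ∈ [5/6, 71/78) → index 10
j=11: u_11=677/720 ∈ [71/78, 1) → index 11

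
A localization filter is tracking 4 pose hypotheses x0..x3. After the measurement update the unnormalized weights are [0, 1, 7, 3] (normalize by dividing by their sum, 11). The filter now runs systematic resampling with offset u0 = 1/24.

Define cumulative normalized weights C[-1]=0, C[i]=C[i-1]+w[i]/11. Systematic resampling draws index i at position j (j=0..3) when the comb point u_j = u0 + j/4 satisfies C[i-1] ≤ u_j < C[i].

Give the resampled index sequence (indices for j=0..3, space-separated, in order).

1 2 2 3

C = [0, 1/11, 8/11, 1]
j=0: u_0=1/24 ∈ [0, 1/11) → index 1
j=1: u_1=7/24 ∈ [1/11, 8/11) → index 2
j=2: u_2=13/24 ∈ [1/11, 8/11) → index 2
j=3: u_3=19/24 ∈ [8/11, 1) → index 3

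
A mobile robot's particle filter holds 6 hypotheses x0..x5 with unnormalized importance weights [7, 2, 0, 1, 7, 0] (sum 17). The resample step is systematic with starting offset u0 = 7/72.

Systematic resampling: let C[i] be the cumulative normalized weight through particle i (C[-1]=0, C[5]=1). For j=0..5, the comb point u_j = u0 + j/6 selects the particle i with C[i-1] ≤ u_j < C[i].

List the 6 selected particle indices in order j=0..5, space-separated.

0 0 1 4 4 4

C = [7/17, 9/17, 9/17, 10/17, 1, 1]
j=0: u_0=7/72 ∈ [0, 7/17) → index 0
j=1: u_1=19/72 ∈ [0, 7/17) → index 0
j=2: u_2=31/72 ∈ [7/17, 9/17) → index 1
j=3: u_3=43/72 ∈ [10/17, 1) → index 4
j=4: u_4=55/72 ∈ [10/17, 1) → index 4
j=5: u_5=67/72 ∈ [10/17, 1) → index 4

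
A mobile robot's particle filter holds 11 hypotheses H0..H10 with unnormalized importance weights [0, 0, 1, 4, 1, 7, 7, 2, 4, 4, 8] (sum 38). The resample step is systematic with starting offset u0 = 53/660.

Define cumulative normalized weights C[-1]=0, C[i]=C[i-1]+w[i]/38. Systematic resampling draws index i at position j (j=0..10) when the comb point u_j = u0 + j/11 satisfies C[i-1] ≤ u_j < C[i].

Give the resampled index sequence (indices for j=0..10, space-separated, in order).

3 5 5 6 6 7 8 9 10 10 10

C = [0, 0, 1/38, 5/38, 3/19, 13/38, 10/19, 11/19, 13/19, 15/19, 1]
j=0: u_0=53/660 ∈ [1/38, 5/38) → index 3
j=1: u_1=113/660 ∈ [3/19, 13/38) → index 5
j=2: u_2=173/660 ∈ [3/19, 13/38) → index 5
j=3: u_3=233/660 ∈ [13/38, 10/19) → index 6
j=4: u_4=293/660 ∈ [13/38, 10/19) → index 6
j=5: u_5=353/660 ∈ [10/19, 11/19) → index 7
j=6: u_6=413/660 ∈ [11/19, 13/19) → index 8
j=7: u_7=43/60 ∈ [13/19, 15/19) → index 9
j=8: u_8=533/660 ∈ [15/19, 1) → index 10
j=9: u_9=593/660 ∈ [15/19, 1) → index 10
j=10: u_10=653/660 ∈ [15/19, 1) → index 10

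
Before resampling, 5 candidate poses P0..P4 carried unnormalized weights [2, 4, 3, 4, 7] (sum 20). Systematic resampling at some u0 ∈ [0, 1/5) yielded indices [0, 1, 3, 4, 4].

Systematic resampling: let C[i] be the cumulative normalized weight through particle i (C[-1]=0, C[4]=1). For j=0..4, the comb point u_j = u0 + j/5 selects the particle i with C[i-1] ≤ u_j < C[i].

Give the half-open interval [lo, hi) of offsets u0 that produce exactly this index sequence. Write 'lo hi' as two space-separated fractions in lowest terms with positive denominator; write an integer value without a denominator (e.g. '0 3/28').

1/20 1/10

C = [1/10, 3/10, 9/20, 13/20, 1]
j=0 picked index 0: u0 ∈ [0, 1/10)
j=1 picked index 1: u0 ∈ [-1/10, 1/10)
j=2 picked index 3: u0 ∈ [1/20, 1/4)
j=3 picked index 4: u0 ∈ [1/20, 2/5)
j=4 picked index 4: u0 ∈ [-3/20, 1/5)
intersection: [1/20, 1/10)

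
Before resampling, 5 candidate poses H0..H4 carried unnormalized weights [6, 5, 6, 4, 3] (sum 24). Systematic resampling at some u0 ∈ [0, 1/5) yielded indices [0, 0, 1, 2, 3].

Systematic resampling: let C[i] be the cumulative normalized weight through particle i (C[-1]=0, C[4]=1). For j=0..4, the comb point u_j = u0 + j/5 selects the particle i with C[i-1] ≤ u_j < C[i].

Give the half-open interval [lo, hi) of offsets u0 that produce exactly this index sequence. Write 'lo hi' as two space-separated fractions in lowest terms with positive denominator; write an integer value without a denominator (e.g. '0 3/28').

0 1/20

C = [1/4, 11/24, 17/24, 7/8, 1]
j=0 picked index 0: u0 ∈ [0, 1/4)
j=1 picked index 0: u0 ∈ [-1/5, 1/20)
j=2 picked index 1: u0 ∈ [-3/20, 7/120)
j=3 picked index 2: u0 ∈ [-17/120, 13/120)
j=4 picked index 3: u0 ∈ [-11/120, 3/40)
intersection: [0, 1/20)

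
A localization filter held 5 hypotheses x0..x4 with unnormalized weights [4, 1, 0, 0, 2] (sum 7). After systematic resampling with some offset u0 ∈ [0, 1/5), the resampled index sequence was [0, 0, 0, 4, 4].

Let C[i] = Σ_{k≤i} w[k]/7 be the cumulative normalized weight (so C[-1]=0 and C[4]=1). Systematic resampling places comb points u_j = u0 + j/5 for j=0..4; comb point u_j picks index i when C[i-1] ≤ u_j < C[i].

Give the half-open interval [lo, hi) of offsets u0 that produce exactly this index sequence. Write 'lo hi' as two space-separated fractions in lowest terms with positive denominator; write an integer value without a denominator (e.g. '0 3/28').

C = [4/7, 5/7, 5/7, 5/7, 1]
j=0 picked index 0: u0 ∈ [0, 4/7)
j=1 picked index 0: u0 ∈ [-1/5, 13/35)
j=2 picked index 0: u0 ∈ [-2/5, 6/35)
j=3 picked index 4: u0 ∈ [4/35, 2/5)
j=4 picked index 4: u0 ∈ [-3/35, 1/5)
intersection: [4/35, 6/35)

4/35 6/35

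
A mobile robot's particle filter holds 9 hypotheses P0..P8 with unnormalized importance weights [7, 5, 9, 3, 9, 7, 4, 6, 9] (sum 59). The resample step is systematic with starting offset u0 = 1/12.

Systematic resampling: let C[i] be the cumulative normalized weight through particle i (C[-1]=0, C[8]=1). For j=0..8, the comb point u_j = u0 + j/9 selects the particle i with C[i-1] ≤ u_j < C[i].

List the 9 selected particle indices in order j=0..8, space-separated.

0 1 2 4 4 5 7 8 8

C = [7/59, 12/59, 21/59, 24/59, 33/59, 40/59, 44/59, 50/59, 1]
j=0: u_0=1/12 ∈ [0, 7/59) → index 0
j=1: u_1=7/36 ∈ [7/59, 12/59) → index 1
j=2: u_2=11/36 ∈ [12/59, 21/59) → index 2
j=3: u_3=5/12 ∈ [24/59, 33/59) → index 4
j=4: u_4=19/36 ∈ [24/59, 33/59) → index 4
j=5: u_5=23/36 ∈ [33/59, 40/59) → index 5
j=6: u_6=3/4 ∈ [44/59, 50/59) → index 7
j=7: u_7=31/36 ∈ [50/59, 1) → index 8
j=8: u_8=35/36 ∈ [50/59, 1) → index 8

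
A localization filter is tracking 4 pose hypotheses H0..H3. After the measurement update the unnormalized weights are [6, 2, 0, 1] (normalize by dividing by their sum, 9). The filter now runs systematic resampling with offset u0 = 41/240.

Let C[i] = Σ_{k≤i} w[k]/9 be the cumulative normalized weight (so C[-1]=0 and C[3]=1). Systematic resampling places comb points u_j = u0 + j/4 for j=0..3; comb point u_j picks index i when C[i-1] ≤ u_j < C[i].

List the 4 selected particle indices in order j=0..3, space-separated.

C = [2/3, 8/9, 8/9, 1]
j=0: u_0=41/240 ∈ [0, 2/3) → index 0
j=1: u_1=101/240 ∈ [0, 2/3) → index 0
j=2: u_2=161/240 ∈ [2/3, 8/9) → index 1
j=3: u_3=221/240 ∈ [8/9, 1) → index 3

0 0 1 3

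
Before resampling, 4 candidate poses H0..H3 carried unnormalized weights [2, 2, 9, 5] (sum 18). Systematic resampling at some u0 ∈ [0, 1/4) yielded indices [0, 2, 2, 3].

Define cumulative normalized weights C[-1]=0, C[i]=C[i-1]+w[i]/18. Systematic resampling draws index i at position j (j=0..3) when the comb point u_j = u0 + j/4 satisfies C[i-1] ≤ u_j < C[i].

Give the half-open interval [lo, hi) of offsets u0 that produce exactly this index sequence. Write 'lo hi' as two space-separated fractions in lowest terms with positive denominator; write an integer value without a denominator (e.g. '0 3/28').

0 1/9

C = [1/9, 2/9, 13/18, 1]
j=0 picked index 0: u0 ∈ [0, 1/9)
j=1 picked index 2: u0 ∈ [-1/36, 17/36)
j=2 picked index 2: u0 ∈ [-5/18, 2/9)
j=3 picked index 3: u0 ∈ [-1/36, 1/4)
intersection: [0, 1/9)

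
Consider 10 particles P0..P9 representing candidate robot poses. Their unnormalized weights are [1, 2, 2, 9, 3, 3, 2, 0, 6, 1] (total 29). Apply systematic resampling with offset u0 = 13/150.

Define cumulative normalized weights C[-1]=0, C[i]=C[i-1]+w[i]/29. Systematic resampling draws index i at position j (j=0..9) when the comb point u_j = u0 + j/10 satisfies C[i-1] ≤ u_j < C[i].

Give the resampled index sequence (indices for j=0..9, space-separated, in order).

1 3 3 3 4 5 5 8 8 9

C = [1/29, 3/29, 5/29, 14/29, 17/29, 20/29, 22/29, 22/29, 28/29, 1]
j=0: u_0=13/150 ∈ [1/29, 3/29) → index 1
j=1: u_1=14/75 ∈ [5/29, 14/29) → index 3
j=2: u_2=43/150 ∈ [5/29, 14/29) → index 3
j=3: u_3=29/75 ∈ [5/29, 14/29) → index 3
j=4: u_4=73/150 ∈ [14/29, 17/29) → index 4
j=5: u_5=44/75 ∈ [17/29, 20/29) → index 5
j=6: u_6=103/150 ∈ [17/29, 20/29) → index 5
j=7: u_7=59/75 ∈ [22/29, 28/29) → index 8
j=8: u_8=133/150 ∈ [22/29, 28/29) → index 8
j=9: u_9=74/75 ∈ [28/29, 1) → index 9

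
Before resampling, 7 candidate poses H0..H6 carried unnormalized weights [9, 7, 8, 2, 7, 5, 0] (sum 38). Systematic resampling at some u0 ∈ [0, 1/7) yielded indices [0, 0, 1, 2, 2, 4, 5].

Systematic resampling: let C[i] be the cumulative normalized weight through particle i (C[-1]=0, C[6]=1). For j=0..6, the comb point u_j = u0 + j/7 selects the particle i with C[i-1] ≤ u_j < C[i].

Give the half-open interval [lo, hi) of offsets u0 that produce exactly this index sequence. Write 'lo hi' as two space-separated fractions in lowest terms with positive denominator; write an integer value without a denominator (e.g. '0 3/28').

3/266 8/133

C = [9/38, 8/19, 12/19, 13/19, 33/38, 1, 1]
j=0 picked index 0: u0 ∈ [0, 9/38)
j=1 picked index 0: u0 ∈ [-1/7, 25/266)
j=2 picked index 1: u0 ∈ [-13/266, 18/133)
j=3 picked index 2: u0 ∈ [-1/133, 27/133)
j=4 picked index 2: u0 ∈ [-20/133, 8/133)
j=5 picked index 4: u0 ∈ [-4/133, 41/266)
j=6 picked index 5: u0 ∈ [3/266, 1/7)
intersection: [3/266, 8/133)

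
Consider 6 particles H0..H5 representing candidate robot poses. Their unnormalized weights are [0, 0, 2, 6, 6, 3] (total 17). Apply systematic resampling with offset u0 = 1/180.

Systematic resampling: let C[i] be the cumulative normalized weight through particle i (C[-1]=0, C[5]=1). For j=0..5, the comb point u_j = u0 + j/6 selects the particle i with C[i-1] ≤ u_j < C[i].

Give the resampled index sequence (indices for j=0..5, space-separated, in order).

C = [0, 0, 2/17, 8/17, 14/17, 1]
j=0: u_0=1/180 ∈ [0, 2/17) → index 2
j=1: u_1=31/180 ∈ [2/17, 8/17) → index 3
j=2: u_2=61/180 ∈ [2/17, 8/17) → index 3
j=3: u_3=91/180 ∈ [8/17, 14/17) → index 4
j=4: u_4=121/180 ∈ [8/17, 14/17) → index 4
j=5: u_5=151/180 ∈ [14/17, 1) → index 5

2 3 3 4 4 5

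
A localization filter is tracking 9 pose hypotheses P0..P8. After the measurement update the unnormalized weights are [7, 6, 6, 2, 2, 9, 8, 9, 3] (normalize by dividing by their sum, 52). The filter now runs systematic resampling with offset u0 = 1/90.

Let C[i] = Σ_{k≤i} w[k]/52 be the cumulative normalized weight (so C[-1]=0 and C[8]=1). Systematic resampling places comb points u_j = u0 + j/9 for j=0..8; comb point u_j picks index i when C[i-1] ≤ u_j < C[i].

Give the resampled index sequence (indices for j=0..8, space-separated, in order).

0 0 1 2 5 5 6 7 7

C = [7/52, 1/4, 19/52, 21/52, 23/52, 8/13, 10/13, 49/52, 1]
j=0: u_0=1/90 ∈ [0, 7/52) → index 0
j=1: u_1=11/90 ∈ [0, 7/52) → index 0
j=2: u_2=7/30 ∈ [7/52, 1/4) → index 1
j=3: u_3=31/90 ∈ [1/4, 19/52) → index 2
j=4: u_4=41/90 ∈ [23/52, 8/13) → index 5
j=5: u_5=17/30 ∈ [23/52, 8/13) → index 5
j=6: u_6=61/90 ∈ [8/13, 10/13) → index 6
j=7: u_7=71/90 ∈ [10/13, 49/52) → index 7
j=8: u_8=9/10 ∈ [10/13, 49/52) → index 7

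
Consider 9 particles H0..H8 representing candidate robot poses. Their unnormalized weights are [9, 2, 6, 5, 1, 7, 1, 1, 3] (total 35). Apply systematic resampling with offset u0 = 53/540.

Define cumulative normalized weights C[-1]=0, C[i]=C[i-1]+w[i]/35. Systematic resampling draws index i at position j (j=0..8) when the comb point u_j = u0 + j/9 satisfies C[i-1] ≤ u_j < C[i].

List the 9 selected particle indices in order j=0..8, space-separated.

C = [9/35, 11/35, 17/35, 22/35, 23/35, 6/7, 31/35, 32/35, 1]
j=0: u_0=53/540 ∈ [0, 9/35) → index 0
j=1: u_1=113/540 ∈ [0, 9/35) → index 0
j=2: u_2=173/540 ∈ [11/35, 17/35) → index 2
j=3: u_3=233/540 ∈ [11/35, 17/35) → index 2
j=4: u_4=293/540 ∈ [17/35, 22/35) → index 3
j=5: u_5=353/540 ∈ [22/35, 23/35) → index 4
j=6: u_6=413/540 ∈ [23/35, 6/7) → index 5
j=7: u_7=473/540 ∈ [6/7, 31/35) → index 6
j=8: u_8=533/540 ∈ [32/35, 1) → index 8

0 0 2 2 3 4 5 6 8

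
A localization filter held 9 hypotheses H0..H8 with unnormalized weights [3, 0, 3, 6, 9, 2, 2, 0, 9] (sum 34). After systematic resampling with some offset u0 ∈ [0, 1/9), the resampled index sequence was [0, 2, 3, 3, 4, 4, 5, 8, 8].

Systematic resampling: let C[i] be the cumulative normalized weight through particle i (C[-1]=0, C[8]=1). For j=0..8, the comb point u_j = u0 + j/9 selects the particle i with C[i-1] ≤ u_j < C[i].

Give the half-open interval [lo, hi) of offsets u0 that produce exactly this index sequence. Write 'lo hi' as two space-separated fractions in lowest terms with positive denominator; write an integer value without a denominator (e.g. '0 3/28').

C = [3/34, 3/34, 3/17, 6/17, 21/34, 23/34, 25/34, 25/34, 1]
j=0 picked index 0: u0 ∈ [0, 3/34)
j=1 picked index 2: u0 ∈ [-7/306, 10/153)
j=2 picked index 3: u0 ∈ [-7/153, 20/153)
j=3 picked index 3: u0 ∈ [-8/51, 1/51)
j=4 picked index 4: u0 ∈ [-14/153, 53/306)
j=5 picked index 4: u0 ∈ [-31/153, 19/306)
j=6 picked index 5: u0 ∈ [-5/102, 1/102)
j=7 picked index 8: u0 ∈ [-13/306, 2/9)
j=8 picked index 8: u0 ∈ [-47/306, 1/9)
intersection: [0, 1/102)

0 1/102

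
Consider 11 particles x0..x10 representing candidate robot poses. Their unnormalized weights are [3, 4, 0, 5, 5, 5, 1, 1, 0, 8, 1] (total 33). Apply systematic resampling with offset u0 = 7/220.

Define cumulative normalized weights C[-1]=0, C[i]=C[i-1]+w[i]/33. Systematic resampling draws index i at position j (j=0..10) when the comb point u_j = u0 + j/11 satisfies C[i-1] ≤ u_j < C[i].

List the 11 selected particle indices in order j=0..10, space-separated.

0 1 3 3 4 4 5 6 9 9 9

C = [1/11, 7/33, 7/33, 4/11, 17/33, 2/3, 23/33, 8/11, 8/11, 32/33, 1]
j=0: u_0=7/220 ∈ [0, 1/11) → index 0
j=1: u_1=27/220 ∈ [1/11, 7/33) → index 1
j=2: u_2=47/220 ∈ [7/33, 4/11) → index 3
j=3: u_3=67/220 ∈ [7/33, 4/11) → index 3
j=4: u_4=87/220 ∈ [4/11, 17/33) → index 4
j=5: u_5=107/220 ∈ [4/11, 17/33) → index 4
j=6: u_6=127/220 ∈ [17/33, 2/3) → index 5
j=7: u_7=147/220 ∈ [2/3, 23/33) → index 6
j=8: u_8=167/220 ∈ [8/11, 32/33) → index 9
j=9: u_9=17/20 ∈ [8/11, 32/33) → index 9
j=10: u_10=207/220 ∈ [8/11, 32/33) → index 9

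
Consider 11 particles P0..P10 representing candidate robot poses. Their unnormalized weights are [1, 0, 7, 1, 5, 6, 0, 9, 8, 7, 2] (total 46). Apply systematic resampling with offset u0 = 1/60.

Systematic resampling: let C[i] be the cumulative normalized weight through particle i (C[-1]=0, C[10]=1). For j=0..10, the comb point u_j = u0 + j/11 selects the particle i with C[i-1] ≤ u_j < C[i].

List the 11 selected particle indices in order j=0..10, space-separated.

0 2 4 4 5 7 7 8 8 9 9

C = [1/46, 1/46, 4/23, 9/46, 7/23, 10/23, 10/23, 29/46, 37/46, 22/23, 1]
j=0: u_0=1/60 ∈ [0, 1/46) → index 0
j=1: u_1=71/660 ∈ [1/46, 4/23) → index 2
j=2: u_2=131/660 ∈ [9/46, 7/23) → index 4
j=3: u_3=191/660 ∈ [9/46, 7/23) → index 4
j=4: u_4=251/660 ∈ [7/23, 10/23) → index 5
j=5: u_5=311/660 ∈ [10/23, 29/46) → index 7
j=6: u_6=371/660 ∈ [10/23, 29/46) → index 7
j=7: u_7=431/660 ∈ [29/46, 37/46) → index 8
j=8: u_8=491/660 ∈ [29/46, 37/46) → index 8
j=9: u_9=551/660 ∈ [37/46, 22/23) → index 9
j=10: u_10=611/660 ∈ [37/46, 22/23) → index 9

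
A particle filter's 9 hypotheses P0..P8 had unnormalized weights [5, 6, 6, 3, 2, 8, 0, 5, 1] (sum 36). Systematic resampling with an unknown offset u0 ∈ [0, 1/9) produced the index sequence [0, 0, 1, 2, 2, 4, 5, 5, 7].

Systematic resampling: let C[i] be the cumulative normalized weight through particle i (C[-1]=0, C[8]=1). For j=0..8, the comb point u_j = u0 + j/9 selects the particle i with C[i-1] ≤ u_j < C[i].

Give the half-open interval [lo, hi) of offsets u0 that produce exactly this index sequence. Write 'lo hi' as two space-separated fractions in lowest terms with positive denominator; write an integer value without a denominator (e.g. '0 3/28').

0 1/36

C = [5/36, 11/36, 17/36, 5/9, 11/18, 5/6, 5/6, 35/36, 1]
j=0 picked index 0: u0 ∈ [0, 5/36)
j=1 picked index 0: u0 ∈ [-1/9, 1/36)
j=2 picked index 1: u0 ∈ [-1/12, 1/12)
j=3 picked index 2: u0 ∈ [-1/36, 5/36)
j=4 picked index 2: u0 ∈ [-5/36, 1/36)
j=5 picked index 4: u0 ∈ [0, 1/18)
j=6 picked index 5: u0 ∈ [-1/18, 1/6)
j=7 picked index 5: u0 ∈ [-1/6, 1/18)
j=8 picked index 7: u0 ∈ [-1/18, 1/12)
intersection: [0, 1/36)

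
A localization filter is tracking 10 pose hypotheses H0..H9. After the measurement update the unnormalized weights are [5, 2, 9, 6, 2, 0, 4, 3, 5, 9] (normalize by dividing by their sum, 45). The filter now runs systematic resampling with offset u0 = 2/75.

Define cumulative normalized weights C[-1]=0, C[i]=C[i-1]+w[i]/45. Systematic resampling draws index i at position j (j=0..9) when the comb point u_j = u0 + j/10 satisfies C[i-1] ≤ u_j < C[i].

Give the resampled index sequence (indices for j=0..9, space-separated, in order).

C = [1/9, 7/45, 16/45, 22/45, 8/15, 8/15, 28/45, 31/45, 4/5, 1]
j=0: u_0=2/75 ∈ [0, 1/9) → index 0
j=1: u_1=19/150 ∈ [1/9, 7/45) → index 1
j=2: u_2=17/75 ∈ [7/45, 16/45) → index 2
j=3: u_3=49/150 ∈ [7/45, 16/45) → index 2
j=4: u_4=32/75 ∈ [16/45, 22/45) → index 3
j=5: u_5=79/150 ∈ [22/45, 8/15) → index 4
j=6: u_6=47/75 ∈ [28/45, 31/45) → index 7
j=7: u_7=109/150 ∈ [31/45, 4/5) → index 8
j=8: u_8=62/75 ∈ [4/5, 1) → index 9
j=9: u_9=139/150 ∈ [4/5, 1) → index 9

0 1 2 2 3 4 7 8 9 9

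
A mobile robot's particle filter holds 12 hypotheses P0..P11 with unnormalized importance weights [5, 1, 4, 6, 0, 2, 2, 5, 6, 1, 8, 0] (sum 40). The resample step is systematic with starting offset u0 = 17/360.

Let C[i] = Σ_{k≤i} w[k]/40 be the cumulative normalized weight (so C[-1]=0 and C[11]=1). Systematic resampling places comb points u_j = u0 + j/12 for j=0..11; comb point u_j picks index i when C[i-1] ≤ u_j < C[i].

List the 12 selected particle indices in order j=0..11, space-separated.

0 1 2 3 3 6 7 8 8 9 10 10

C = [1/8, 3/20, 1/4, 2/5, 2/5, 9/20, 1/2, 5/8, 31/40, 4/5, 1, 1]
j=0: u_0=17/360 ∈ [0, 1/8) → index 0
j=1: u_1=47/360 ∈ [1/8, 3/20) → index 1
j=2: u_2=77/360 ∈ [3/20, 1/4) → index 2
j=3: u_3=107/360 ∈ [1/4, 2/5) → index 3
j=4: u_4=137/360 ∈ [1/4, 2/5) → index 3
j=5: u_5=167/360 ∈ [9/20, 1/2) → index 6
j=6: u_6=197/360 ∈ [1/2, 5/8) → index 7
j=7: u_7=227/360 ∈ [5/8, 31/40) → index 8
j=8: u_8=257/360 ∈ [5/8, 31/40) → index 8
j=9: u_9=287/360 ∈ [31/40, 4/5) → index 9
j=10: u_10=317/360 ∈ [4/5, 1) → index 10
j=11: u_11=347/360 ∈ [4/5, 1) → index 10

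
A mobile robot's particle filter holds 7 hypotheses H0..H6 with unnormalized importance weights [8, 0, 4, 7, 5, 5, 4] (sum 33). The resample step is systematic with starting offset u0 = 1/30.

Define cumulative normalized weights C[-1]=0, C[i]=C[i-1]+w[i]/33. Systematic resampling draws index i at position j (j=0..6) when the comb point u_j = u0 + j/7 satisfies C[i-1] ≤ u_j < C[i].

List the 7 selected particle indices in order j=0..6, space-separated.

C = [8/33, 8/33, 4/11, 19/33, 8/11, 29/33, 1]
j=0: u_0=1/30 ∈ [0, 8/33) → index 0
j=1: u_1=37/210 ∈ [0, 8/33) → index 0
j=2: u_2=67/210 ∈ [8/33, 4/11) → index 2
j=3: u_3=97/210 ∈ [4/11, 19/33) → index 3
j=4: u_4=127/210 ∈ [19/33, 8/11) → index 4
j=5: u_5=157/210 ∈ [8/11, 29/33) → index 5
j=6: u_6=187/210 ∈ [29/33, 1) → index 6

0 0 2 3 4 5 6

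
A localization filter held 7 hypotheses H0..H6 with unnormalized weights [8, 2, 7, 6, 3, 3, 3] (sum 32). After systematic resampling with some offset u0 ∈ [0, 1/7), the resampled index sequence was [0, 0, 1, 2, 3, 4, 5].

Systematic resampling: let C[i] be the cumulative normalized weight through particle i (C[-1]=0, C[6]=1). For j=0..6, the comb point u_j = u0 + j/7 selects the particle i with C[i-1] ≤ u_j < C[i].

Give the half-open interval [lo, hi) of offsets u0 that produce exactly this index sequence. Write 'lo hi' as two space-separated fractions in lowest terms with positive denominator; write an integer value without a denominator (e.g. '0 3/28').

1/224 3/112

C = [1/4, 5/16, 17/32, 23/32, 13/16, 29/32, 1]
j=0 picked index 0: u0 ∈ [0, 1/4)
j=1 picked index 0: u0 ∈ [-1/7, 3/28)
j=2 picked index 1: u0 ∈ [-1/28, 3/112)
j=3 picked index 2: u0 ∈ [-13/112, 23/224)
j=4 picked index 3: u0 ∈ [-9/224, 33/224)
j=5 picked index 4: u0 ∈ [1/224, 11/112)
j=6 picked index 5: u0 ∈ [-5/112, 11/224)
intersection: [1/224, 3/112)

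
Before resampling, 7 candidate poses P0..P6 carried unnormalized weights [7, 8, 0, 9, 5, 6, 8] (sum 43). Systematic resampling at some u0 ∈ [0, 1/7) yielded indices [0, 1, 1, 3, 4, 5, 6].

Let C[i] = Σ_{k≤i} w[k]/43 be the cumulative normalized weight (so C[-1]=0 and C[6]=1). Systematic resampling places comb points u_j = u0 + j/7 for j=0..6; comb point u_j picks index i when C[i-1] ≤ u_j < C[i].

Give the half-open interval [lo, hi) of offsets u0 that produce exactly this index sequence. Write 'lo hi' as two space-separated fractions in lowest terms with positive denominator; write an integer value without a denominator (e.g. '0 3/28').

C = [7/43, 15/43, 15/43, 24/43, 29/43, 35/43, 1]
j=0 picked index 0: u0 ∈ [0, 7/43)
j=1 picked index 1: u0 ∈ [6/301, 62/301)
j=2 picked index 1: u0 ∈ [-37/301, 19/301)
j=3 picked index 3: u0 ∈ [-24/301, 39/301)
j=4 picked index 4: u0 ∈ [-4/301, 31/301)
j=5 picked index 5: u0 ∈ [-12/301, 30/301)
j=6 picked index 6: u0 ∈ [-13/301, 1/7)
intersection: [6/301, 19/301)

6/301 19/301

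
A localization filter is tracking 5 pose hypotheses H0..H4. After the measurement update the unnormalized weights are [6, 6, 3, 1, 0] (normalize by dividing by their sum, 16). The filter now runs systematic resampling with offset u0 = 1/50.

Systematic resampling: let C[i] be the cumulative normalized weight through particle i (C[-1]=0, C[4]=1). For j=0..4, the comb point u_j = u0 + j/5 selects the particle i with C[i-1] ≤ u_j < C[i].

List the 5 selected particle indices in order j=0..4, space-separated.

C = [3/8, 3/4, 15/16, 1, 1]
j=0: u_0=1/50 ∈ [0, 3/8) → index 0
j=1: u_1=11/50 ∈ [0, 3/8) → index 0
j=2: u_2=21/50 ∈ [3/8, 3/4) → index 1
j=3: u_3=31/50 ∈ [3/8, 3/4) → index 1
j=4: u_4=41/50 ∈ [3/4, 15/16) → index 2

0 0 1 1 2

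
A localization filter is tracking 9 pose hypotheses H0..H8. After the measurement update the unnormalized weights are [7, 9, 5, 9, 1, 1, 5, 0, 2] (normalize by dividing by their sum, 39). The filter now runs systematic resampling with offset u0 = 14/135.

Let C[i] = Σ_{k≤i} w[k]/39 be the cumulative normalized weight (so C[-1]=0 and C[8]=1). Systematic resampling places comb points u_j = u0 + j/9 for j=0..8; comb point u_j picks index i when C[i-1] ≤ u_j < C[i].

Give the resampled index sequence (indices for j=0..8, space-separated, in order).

C = [7/39, 16/39, 7/13, 10/13, 31/39, 32/39, 37/39, 37/39, 1]
j=0: u_0=14/135 ∈ [0, 7/39) → index 0
j=1: u_1=29/135 ∈ [7/39, 16/39) → index 1
j=2: u_2=44/135 ∈ [7/39, 16/39) → index 1
j=3: u_3=59/135 ∈ [16/39, 7/13) → index 2
j=4: u_4=74/135 ∈ [7/13, 10/13) → index 3
j=5: u_5=89/135 ∈ [7/13, 10/13) → index 3
j=6: u_6=104/135 ∈ [10/13, 31/39) → index 4
j=7: u_7=119/135 ∈ [32/39, 37/39) → index 6
j=8: u_8=134/135 ∈ [37/39, 1) → index 8

0 1 1 2 3 3 4 6 8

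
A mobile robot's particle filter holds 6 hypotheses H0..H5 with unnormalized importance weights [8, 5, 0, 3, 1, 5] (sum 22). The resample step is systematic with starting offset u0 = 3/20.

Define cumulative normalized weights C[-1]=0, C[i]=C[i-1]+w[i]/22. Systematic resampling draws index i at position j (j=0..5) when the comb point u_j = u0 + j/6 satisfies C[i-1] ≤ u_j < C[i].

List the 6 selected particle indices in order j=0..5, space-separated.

C = [4/11, 13/22, 13/22, 8/11, 17/22, 1]
j=0: u_0=3/20 ∈ [0, 4/11) → index 0
j=1: u_1=19/60 ∈ [0, 4/11) → index 0
j=2: u_2=29/60 ∈ [4/11, 13/22) → index 1
j=3: u_3=13/20 ∈ [13/22, 8/11) → index 3
j=4: u_4=49/60 ∈ [17/22, 1) → index 5
j=5: u_5=59/60 ∈ [17/22, 1) → index 5

0 0 1 3 5 5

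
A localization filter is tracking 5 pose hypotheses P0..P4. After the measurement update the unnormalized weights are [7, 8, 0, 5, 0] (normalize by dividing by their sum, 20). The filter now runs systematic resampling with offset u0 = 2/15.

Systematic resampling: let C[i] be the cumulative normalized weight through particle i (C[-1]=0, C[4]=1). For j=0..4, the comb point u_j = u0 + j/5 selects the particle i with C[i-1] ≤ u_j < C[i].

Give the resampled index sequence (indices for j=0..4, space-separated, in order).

0 0 1 1 3

C = [7/20, 3/4, 3/4, 1, 1]
j=0: u_0=2/15 ∈ [0, 7/20) → index 0
j=1: u_1=1/3 ∈ [0, 7/20) → index 0
j=2: u_2=8/15 ∈ [7/20, 3/4) → index 1
j=3: u_3=11/15 ∈ [7/20, 3/4) → index 1
j=4: u_4=14/15 ∈ [3/4, 1) → index 3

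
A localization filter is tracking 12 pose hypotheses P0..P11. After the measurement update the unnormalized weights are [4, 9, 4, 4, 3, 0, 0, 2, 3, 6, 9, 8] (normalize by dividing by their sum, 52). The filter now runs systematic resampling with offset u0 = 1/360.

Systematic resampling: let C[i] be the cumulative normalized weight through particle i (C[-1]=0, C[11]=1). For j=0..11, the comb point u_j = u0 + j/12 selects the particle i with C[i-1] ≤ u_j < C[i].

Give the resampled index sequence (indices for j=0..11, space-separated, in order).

0 1 1 2 3 4 8 9 9 10 10 11

C = [1/13, 1/4, 17/52, 21/52, 6/13, 6/13, 6/13, 1/2, 29/52, 35/52, 11/13, 1]
j=0: u_0=1/360 ∈ [0, 1/13) → index 0
j=1: u_1=31/360 ∈ [1/13, 1/4) → index 1
j=2: u_2=61/360 ∈ [1/13, 1/4) → index 1
j=3: u_3=91/360 ∈ [1/4, 17/52) → index 2
j=4: u_4=121/360 ∈ [17/52, 21/52) → index 3
j=5: u_5=151/360 ∈ [21/52, 6/13) → index 4
j=6: u_6=181/360 ∈ [1/2, 29/52) → index 8
j=7: u_7=211/360 ∈ [29/52, 35/52) → index 9
j=8: u_8=241/360 ∈ [29/52, 35/52) → index 9
j=9: u_9=271/360 ∈ [35/52, 11/13) → index 10
j=10: u_10=301/360 ∈ [35/52, 11/13) → index 10
j=11: u_11=331/360 ∈ [11/13, 1) → index 11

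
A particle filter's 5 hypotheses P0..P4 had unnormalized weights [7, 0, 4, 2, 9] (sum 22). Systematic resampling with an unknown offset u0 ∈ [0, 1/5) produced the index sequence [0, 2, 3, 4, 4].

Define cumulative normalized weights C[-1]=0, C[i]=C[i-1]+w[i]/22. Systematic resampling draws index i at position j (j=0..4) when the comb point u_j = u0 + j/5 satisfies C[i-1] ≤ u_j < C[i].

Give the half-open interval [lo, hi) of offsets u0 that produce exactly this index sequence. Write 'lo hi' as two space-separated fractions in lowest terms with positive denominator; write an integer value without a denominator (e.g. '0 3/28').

13/110 21/110

C = [7/22, 7/22, 1/2, 13/22, 1]
j=0 picked index 0: u0 ∈ [0, 7/22)
j=1 picked index 2: u0 ∈ [13/110, 3/10)
j=2 picked index 3: u0 ∈ [1/10, 21/110)
j=3 picked index 4: u0 ∈ [-1/110, 2/5)
j=4 picked index 4: u0 ∈ [-23/110, 1/5)
intersection: [13/110, 21/110)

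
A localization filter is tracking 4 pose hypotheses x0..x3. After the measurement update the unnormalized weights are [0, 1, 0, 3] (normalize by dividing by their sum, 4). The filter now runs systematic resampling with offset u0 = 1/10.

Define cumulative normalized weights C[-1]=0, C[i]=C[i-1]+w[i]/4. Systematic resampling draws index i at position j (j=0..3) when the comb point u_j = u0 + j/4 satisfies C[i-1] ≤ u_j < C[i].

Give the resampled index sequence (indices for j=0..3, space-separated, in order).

C = [0, 1/4, 1/4, 1]
j=0: u_0=1/10 ∈ [0, 1/4) → index 1
j=1: u_1=7/20 ∈ [1/4, 1) → index 3
j=2: u_2=3/5 ∈ [1/4, 1) → index 3
j=3: u_3=17/20 ∈ [1/4, 1) → index 3

1 3 3 3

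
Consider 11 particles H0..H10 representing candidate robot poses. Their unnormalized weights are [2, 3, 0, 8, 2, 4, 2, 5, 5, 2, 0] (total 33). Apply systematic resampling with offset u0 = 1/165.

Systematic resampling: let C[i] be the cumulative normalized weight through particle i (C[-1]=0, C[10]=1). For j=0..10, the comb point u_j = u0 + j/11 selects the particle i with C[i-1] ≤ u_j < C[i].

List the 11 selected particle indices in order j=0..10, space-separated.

C = [2/33, 5/33, 5/33, 13/33, 5/11, 19/33, 7/11, 26/33, 31/33, 1, 1]
j=0: u_0=1/165 ∈ [0, 2/33) → index 0
j=1: u_1=16/165 ∈ [2/33, 5/33) → index 1
j=2: u_2=31/165 ∈ [5/33, 13/33) → index 3
j=3: u_3=46/165 ∈ [5/33, 13/33) → index 3
j=4: u_4=61/165 ∈ [5/33, 13/33) → index 3
j=5: u_5=76/165 ∈ [5/11, 19/33) → index 5
j=6: u_6=91/165 ∈ [5/11, 19/33) → index 5
j=7: u_7=106/165 ∈ [7/11, 26/33) → index 7
j=8: u_8=11/15 ∈ [7/11, 26/33) → index 7
j=9: u_9=136/165 ∈ [26/33, 31/33) → index 8
j=10: u_10=151/165 ∈ [26/33, 31/33) → index 8

0 1 3 3 3 5 5 7 7 8 8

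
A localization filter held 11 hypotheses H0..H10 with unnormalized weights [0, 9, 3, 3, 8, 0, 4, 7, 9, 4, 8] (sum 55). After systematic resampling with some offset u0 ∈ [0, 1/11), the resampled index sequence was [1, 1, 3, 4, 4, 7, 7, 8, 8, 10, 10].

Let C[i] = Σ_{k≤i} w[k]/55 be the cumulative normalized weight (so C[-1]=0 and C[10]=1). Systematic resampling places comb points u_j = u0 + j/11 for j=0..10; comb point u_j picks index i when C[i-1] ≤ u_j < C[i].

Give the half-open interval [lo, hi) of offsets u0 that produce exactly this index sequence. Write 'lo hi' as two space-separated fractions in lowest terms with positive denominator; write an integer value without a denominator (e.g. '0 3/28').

2/55 3/55

C = [0, 9/55, 12/55, 3/11, 23/55, 23/55, 27/55, 34/55, 43/55, 47/55, 1]
j=0 picked index 1: u0 ∈ [0, 9/55)
j=1 picked index 1: u0 ∈ [-1/11, 4/55)
j=2 picked index 3: u0 ∈ [2/55, 1/11)
j=3 picked index 4: u0 ∈ [0, 8/55)
j=4 picked index 4: u0 ∈ [-1/11, 3/55)
j=5 picked index 7: u0 ∈ [2/55, 9/55)
j=6 picked index 7: u0 ∈ [-3/55, 4/55)
j=7 picked index 8: u0 ∈ [-1/55, 8/55)
j=8 picked index 8: u0 ∈ [-6/55, 3/55)
j=9 picked index 10: u0 ∈ [2/55, 2/11)
j=10 picked index 10: u0 ∈ [-3/55, 1/11)
intersection: [2/55, 3/55)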